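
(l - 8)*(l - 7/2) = l^2 - 23*l/2 + 28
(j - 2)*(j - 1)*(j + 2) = j^3 - j^2 - 4*j + 4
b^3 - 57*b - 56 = (b - 8)*(b + 1)*(b + 7)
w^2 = w^2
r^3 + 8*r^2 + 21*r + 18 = (r + 2)*(r + 3)^2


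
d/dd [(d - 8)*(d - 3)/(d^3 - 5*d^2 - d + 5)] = ((d - 8)*(d - 3)*(-3*d^2 + 10*d + 1) + (2*d - 11)*(d^3 - 5*d^2 - d + 5))/(d^3 - 5*d^2 - d + 5)^2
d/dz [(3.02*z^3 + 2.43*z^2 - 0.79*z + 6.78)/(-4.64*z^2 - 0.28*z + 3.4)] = (-14.0128*z^4 - 1.6912*z^3 + 26.458*z^2 + 79.4424*z - 0.7876)/(21.5296*z^4 + 2.5984*z^3 - 31.4736*z^2 - 1.904*z + 11.56)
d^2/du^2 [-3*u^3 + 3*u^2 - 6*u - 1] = 6 - 18*u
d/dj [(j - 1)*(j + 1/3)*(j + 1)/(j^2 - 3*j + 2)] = (j^2 - 4*j - 3)/(j^2 - 4*j + 4)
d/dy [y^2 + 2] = 2*y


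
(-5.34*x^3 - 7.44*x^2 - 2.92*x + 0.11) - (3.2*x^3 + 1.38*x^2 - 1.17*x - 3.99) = -8.54*x^3 - 8.82*x^2 - 1.75*x + 4.1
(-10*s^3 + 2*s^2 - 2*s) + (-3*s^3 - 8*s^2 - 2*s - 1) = -13*s^3 - 6*s^2 - 4*s - 1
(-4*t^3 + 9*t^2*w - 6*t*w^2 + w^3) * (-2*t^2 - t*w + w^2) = 8*t^5 - 14*t^4*w - t^3*w^2 + 13*t^2*w^3 - 7*t*w^4 + w^5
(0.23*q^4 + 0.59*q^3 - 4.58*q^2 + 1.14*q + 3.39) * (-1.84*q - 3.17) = -0.4232*q^5 - 1.8147*q^4 + 6.5569*q^3 + 12.421*q^2 - 9.8514*q - 10.7463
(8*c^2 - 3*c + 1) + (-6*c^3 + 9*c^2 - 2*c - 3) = -6*c^3 + 17*c^2 - 5*c - 2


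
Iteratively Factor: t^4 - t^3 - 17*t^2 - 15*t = (t - 5)*(t^3 + 4*t^2 + 3*t) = (t - 5)*(t + 1)*(t^2 + 3*t) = (t - 5)*(t + 1)*(t + 3)*(t)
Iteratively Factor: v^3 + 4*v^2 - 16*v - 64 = (v - 4)*(v^2 + 8*v + 16) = (v - 4)*(v + 4)*(v + 4)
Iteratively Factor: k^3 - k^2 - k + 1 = (k + 1)*(k^2 - 2*k + 1) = (k - 1)*(k + 1)*(k - 1)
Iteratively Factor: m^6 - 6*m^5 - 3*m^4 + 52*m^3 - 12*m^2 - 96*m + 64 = (m - 4)*(m^5 - 2*m^4 - 11*m^3 + 8*m^2 + 20*m - 16) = (m - 4)*(m + 2)*(m^4 - 4*m^3 - 3*m^2 + 14*m - 8) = (m - 4)^2*(m + 2)*(m^3 - 3*m + 2) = (m - 4)^2*(m + 2)^2*(m^2 - 2*m + 1) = (m - 4)^2*(m - 1)*(m + 2)^2*(m - 1)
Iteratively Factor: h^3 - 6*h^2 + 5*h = (h - 5)*(h^2 - h) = (h - 5)*(h - 1)*(h)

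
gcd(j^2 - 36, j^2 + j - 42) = j - 6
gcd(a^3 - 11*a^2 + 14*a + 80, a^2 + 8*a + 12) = a + 2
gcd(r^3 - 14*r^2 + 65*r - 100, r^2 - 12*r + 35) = r - 5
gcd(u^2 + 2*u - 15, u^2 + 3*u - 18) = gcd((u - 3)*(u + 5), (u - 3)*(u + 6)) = u - 3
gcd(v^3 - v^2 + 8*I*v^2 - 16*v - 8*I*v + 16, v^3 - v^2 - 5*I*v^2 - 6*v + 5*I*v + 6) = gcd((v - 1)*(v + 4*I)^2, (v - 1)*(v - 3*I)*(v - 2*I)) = v - 1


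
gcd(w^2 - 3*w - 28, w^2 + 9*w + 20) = w + 4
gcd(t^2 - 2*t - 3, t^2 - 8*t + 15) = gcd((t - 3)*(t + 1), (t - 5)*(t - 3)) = t - 3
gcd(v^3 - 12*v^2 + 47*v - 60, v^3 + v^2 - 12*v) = v - 3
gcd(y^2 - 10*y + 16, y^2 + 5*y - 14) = y - 2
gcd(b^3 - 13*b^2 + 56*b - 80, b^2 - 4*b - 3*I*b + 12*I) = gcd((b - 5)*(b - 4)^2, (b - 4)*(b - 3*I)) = b - 4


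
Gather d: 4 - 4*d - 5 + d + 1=-3*d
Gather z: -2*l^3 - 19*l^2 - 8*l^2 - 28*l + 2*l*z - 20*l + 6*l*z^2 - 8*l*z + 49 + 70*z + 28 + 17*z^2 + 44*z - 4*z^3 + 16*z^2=-2*l^3 - 27*l^2 - 48*l - 4*z^3 + z^2*(6*l + 33) + z*(114 - 6*l) + 77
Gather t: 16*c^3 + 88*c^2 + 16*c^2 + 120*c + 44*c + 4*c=16*c^3 + 104*c^2 + 168*c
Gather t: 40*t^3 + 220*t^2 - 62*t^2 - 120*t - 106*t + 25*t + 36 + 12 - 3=40*t^3 + 158*t^2 - 201*t + 45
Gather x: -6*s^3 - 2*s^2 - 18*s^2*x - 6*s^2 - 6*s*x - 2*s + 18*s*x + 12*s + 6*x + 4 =-6*s^3 - 8*s^2 + 10*s + x*(-18*s^2 + 12*s + 6) + 4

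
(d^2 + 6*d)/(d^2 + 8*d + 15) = d*(d + 6)/(d^2 + 8*d + 15)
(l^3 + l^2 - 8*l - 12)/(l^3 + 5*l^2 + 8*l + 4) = (l - 3)/(l + 1)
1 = 1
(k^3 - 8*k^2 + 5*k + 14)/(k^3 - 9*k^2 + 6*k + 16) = (k - 7)/(k - 8)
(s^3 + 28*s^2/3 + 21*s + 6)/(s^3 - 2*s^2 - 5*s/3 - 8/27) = 9*(s^2 + 9*s + 18)/(9*s^2 - 21*s - 8)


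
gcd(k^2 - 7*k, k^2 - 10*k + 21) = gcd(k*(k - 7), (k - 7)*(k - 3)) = k - 7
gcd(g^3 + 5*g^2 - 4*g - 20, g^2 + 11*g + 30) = g + 5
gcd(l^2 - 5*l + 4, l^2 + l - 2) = l - 1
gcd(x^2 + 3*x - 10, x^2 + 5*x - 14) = x - 2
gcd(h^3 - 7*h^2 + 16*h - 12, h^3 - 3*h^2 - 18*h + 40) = h - 2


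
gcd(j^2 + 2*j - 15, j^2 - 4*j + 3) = j - 3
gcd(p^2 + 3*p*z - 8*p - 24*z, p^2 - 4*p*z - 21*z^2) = p + 3*z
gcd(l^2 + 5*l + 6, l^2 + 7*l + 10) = l + 2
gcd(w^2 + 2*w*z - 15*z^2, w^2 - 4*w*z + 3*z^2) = -w + 3*z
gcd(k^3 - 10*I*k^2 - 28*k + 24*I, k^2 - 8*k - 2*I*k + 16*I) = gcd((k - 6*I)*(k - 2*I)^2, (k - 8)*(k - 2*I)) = k - 2*I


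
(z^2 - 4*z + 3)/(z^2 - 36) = (z^2 - 4*z + 3)/(z^2 - 36)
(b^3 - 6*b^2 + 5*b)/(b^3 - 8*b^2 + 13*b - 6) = b*(b - 5)/(b^2 - 7*b + 6)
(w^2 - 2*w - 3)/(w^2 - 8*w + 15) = (w + 1)/(w - 5)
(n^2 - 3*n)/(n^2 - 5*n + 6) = n/(n - 2)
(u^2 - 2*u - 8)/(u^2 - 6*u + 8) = (u + 2)/(u - 2)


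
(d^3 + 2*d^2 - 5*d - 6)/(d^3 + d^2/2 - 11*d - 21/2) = 2*(d - 2)/(2*d - 7)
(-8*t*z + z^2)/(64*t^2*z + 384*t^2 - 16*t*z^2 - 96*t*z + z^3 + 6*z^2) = z/(-8*t*z - 48*t + z^2 + 6*z)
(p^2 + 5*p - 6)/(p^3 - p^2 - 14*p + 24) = (p^2 + 5*p - 6)/(p^3 - p^2 - 14*p + 24)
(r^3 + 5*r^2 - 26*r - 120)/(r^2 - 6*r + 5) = (r^2 + 10*r + 24)/(r - 1)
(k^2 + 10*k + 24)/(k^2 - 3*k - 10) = (k^2 + 10*k + 24)/(k^2 - 3*k - 10)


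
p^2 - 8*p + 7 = (p - 7)*(p - 1)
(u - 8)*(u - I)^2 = u^3 - 8*u^2 - 2*I*u^2 - u + 16*I*u + 8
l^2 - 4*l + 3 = (l - 3)*(l - 1)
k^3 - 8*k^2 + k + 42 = (k - 7)*(k - 3)*(k + 2)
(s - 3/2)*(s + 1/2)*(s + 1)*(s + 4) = s^4 + 4*s^3 - 7*s^2/4 - 31*s/4 - 3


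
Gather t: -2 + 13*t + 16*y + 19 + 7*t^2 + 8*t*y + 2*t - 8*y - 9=7*t^2 + t*(8*y + 15) + 8*y + 8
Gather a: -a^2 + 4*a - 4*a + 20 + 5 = 25 - a^2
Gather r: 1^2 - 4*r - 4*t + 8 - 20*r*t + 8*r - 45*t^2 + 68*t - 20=r*(4 - 20*t) - 45*t^2 + 64*t - 11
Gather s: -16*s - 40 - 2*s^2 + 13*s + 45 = -2*s^2 - 3*s + 5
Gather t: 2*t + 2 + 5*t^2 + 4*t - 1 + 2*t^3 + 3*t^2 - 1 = 2*t^3 + 8*t^2 + 6*t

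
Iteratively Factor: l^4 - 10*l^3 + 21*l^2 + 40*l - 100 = (l - 5)*(l^3 - 5*l^2 - 4*l + 20) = (l - 5)*(l + 2)*(l^2 - 7*l + 10) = (l - 5)^2*(l + 2)*(l - 2)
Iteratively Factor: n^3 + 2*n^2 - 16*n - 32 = (n - 4)*(n^2 + 6*n + 8) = (n - 4)*(n + 2)*(n + 4)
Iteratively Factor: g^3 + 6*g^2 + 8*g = (g)*(g^2 + 6*g + 8) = g*(g + 2)*(g + 4)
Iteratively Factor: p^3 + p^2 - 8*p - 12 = (p + 2)*(p^2 - p - 6) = (p - 3)*(p + 2)*(p + 2)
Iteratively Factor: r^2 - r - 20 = (r - 5)*(r + 4)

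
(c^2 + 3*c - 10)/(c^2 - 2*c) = (c + 5)/c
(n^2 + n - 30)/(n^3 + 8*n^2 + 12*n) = (n - 5)/(n*(n + 2))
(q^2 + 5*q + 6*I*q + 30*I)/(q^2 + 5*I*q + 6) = (q + 5)/(q - I)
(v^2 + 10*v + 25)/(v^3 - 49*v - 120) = (v + 5)/(v^2 - 5*v - 24)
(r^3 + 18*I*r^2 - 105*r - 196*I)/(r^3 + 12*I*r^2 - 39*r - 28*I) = (r + 7*I)/(r + I)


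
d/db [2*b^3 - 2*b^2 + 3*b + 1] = 6*b^2 - 4*b + 3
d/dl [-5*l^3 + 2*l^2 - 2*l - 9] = -15*l^2 + 4*l - 2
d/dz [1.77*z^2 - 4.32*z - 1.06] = 3.54*z - 4.32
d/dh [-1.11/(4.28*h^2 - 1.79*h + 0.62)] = (9.5016*h - 1.9869)/(4.28*h^2 - 1.79*h + 0.62)^2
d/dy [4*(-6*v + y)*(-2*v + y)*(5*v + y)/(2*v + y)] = 4*(-116*v^3 - 12*v^2*y + 3*v*y^2 + 2*y^3)/(4*v^2 + 4*v*y + y^2)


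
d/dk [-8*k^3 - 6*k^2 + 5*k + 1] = -24*k^2 - 12*k + 5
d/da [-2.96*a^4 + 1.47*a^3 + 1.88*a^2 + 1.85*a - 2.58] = -11.84*a^3 + 4.41*a^2 + 3.76*a + 1.85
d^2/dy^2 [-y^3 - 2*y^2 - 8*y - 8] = -6*y - 4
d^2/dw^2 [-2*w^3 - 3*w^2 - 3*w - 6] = -12*w - 6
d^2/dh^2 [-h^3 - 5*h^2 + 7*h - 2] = -6*h - 10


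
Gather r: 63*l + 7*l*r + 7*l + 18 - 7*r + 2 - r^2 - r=70*l - r^2 + r*(7*l - 8) + 20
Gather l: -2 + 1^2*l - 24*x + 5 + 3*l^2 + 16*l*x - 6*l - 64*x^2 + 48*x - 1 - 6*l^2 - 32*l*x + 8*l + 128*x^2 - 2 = -3*l^2 + l*(3 - 16*x) + 64*x^2 + 24*x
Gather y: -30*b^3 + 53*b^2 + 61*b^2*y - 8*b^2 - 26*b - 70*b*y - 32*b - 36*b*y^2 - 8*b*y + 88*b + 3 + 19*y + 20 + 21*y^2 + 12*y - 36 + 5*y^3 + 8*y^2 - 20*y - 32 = -30*b^3 + 45*b^2 + 30*b + 5*y^3 + y^2*(29 - 36*b) + y*(61*b^2 - 78*b + 11) - 45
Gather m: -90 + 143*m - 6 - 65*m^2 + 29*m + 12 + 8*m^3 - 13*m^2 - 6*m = 8*m^3 - 78*m^2 + 166*m - 84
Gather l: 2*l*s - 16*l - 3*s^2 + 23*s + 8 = l*(2*s - 16) - 3*s^2 + 23*s + 8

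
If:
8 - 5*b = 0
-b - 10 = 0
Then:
No Solution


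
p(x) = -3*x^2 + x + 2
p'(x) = 1 - 6*x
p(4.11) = -44.57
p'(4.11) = -23.66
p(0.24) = 2.07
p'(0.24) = -0.44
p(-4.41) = -60.75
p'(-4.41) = 27.46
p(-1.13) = -2.96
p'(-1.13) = 7.78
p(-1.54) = -6.65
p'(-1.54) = 10.24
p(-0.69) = -0.12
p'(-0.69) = 5.14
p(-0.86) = -1.08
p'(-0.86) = 6.16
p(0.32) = 2.01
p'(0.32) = -0.92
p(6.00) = -100.00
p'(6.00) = -35.00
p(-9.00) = -250.00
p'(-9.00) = 55.00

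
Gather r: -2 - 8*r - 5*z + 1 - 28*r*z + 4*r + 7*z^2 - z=r*(-28*z - 4) + 7*z^2 - 6*z - 1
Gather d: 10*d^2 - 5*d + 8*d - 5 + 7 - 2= 10*d^2 + 3*d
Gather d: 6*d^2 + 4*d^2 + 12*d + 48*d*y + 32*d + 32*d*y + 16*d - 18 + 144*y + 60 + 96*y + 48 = 10*d^2 + d*(80*y + 60) + 240*y + 90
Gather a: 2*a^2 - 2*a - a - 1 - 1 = 2*a^2 - 3*a - 2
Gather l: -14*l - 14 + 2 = -14*l - 12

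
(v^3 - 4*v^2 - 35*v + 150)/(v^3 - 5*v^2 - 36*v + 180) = (v - 5)/(v - 6)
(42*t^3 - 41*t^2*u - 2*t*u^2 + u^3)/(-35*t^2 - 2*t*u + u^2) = (-6*t^2 + 5*t*u + u^2)/(5*t + u)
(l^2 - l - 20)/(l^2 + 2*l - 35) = (l + 4)/(l + 7)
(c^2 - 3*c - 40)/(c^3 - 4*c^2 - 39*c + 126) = (c^2 - 3*c - 40)/(c^3 - 4*c^2 - 39*c + 126)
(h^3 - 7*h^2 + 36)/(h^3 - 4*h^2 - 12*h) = (h - 3)/h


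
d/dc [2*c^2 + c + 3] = 4*c + 1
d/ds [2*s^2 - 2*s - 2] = 4*s - 2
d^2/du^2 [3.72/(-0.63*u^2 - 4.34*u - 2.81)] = (2.952936*u^2 + 20.342448*u - 3.72*(1.26*u + 4.34)*(2.52*u + 8.68) + 13.171032)/(0.63*u^2 + 4.34*u + 2.81)^3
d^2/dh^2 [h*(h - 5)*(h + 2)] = 6*h - 6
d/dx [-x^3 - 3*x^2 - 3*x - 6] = -3*x^2 - 6*x - 3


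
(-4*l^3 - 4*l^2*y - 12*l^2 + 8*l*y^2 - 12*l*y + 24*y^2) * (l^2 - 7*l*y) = -4*l^5 + 24*l^4*y - 12*l^4 + 36*l^3*y^2 + 72*l^3*y - 56*l^2*y^3 + 108*l^2*y^2 - 168*l*y^3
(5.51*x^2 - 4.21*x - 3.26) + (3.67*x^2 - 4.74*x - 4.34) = 9.18*x^2 - 8.95*x - 7.6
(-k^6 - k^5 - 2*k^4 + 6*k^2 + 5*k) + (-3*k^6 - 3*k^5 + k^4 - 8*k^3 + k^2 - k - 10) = -4*k^6 - 4*k^5 - k^4 - 8*k^3 + 7*k^2 + 4*k - 10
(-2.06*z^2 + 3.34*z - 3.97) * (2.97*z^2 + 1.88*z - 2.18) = -6.1182*z^4 + 6.047*z^3 - 1.0209*z^2 - 14.7448*z + 8.6546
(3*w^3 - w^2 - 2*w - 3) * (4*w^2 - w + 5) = 12*w^5 - 7*w^4 + 8*w^3 - 15*w^2 - 7*w - 15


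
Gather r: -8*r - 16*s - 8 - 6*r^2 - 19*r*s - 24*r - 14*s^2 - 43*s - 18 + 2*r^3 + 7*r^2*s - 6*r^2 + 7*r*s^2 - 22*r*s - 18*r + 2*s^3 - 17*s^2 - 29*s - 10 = 2*r^3 + r^2*(7*s - 12) + r*(7*s^2 - 41*s - 50) + 2*s^3 - 31*s^2 - 88*s - 36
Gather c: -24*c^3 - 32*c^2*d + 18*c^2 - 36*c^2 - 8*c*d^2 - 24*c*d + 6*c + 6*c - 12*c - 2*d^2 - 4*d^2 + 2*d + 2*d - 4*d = -24*c^3 + c^2*(-32*d - 18) + c*(-8*d^2 - 24*d) - 6*d^2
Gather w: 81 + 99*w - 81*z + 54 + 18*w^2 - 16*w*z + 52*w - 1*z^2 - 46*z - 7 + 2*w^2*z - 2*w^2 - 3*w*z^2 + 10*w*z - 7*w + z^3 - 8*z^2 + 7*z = w^2*(2*z + 16) + w*(-3*z^2 - 6*z + 144) + z^3 - 9*z^2 - 120*z + 128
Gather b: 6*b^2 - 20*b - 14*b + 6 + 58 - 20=6*b^2 - 34*b + 44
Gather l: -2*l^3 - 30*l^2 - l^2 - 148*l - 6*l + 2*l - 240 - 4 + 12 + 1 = -2*l^3 - 31*l^2 - 152*l - 231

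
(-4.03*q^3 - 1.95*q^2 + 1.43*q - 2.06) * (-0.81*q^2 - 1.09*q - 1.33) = 3.2643*q^5 + 5.9722*q^4 + 6.3271*q^3 + 2.7034*q^2 + 0.3435*q + 2.7398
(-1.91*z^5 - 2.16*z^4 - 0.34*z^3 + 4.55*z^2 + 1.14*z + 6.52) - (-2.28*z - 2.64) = -1.91*z^5 - 2.16*z^4 - 0.34*z^3 + 4.55*z^2 + 3.42*z + 9.16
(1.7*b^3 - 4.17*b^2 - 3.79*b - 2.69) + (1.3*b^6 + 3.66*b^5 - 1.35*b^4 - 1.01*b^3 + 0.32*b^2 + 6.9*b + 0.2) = 1.3*b^6 + 3.66*b^5 - 1.35*b^4 + 0.69*b^3 - 3.85*b^2 + 3.11*b - 2.49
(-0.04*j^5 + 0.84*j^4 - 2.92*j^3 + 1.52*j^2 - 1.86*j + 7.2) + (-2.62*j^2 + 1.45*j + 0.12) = -0.04*j^5 + 0.84*j^4 - 2.92*j^3 - 1.1*j^2 - 0.41*j + 7.32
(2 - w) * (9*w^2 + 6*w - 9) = -9*w^3 + 12*w^2 + 21*w - 18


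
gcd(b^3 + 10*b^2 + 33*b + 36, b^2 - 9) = b + 3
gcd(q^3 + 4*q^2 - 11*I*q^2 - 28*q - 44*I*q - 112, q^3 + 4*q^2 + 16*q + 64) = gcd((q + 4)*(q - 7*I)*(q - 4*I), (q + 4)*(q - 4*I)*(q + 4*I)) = q^2 + q*(4 - 4*I) - 16*I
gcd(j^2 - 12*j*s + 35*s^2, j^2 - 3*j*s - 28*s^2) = -j + 7*s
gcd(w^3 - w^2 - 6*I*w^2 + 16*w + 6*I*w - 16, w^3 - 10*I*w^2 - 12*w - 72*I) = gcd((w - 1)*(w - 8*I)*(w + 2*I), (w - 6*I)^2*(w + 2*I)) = w + 2*I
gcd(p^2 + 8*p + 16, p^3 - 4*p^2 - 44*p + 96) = 1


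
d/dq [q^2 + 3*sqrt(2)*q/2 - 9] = 2*q + 3*sqrt(2)/2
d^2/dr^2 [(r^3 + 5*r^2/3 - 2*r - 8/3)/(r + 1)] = 2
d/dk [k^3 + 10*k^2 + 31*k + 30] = 3*k^2 + 20*k + 31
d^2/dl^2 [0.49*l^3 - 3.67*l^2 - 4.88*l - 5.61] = 2.94*l - 7.34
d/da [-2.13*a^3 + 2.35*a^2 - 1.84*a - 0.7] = -6.39*a^2 + 4.7*a - 1.84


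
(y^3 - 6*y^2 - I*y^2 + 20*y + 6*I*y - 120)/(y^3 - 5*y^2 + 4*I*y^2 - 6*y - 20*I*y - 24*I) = (y - 5*I)/(y + 1)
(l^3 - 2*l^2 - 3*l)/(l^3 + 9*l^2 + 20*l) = (l^2 - 2*l - 3)/(l^2 + 9*l + 20)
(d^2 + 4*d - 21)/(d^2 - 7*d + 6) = (d^2 + 4*d - 21)/(d^2 - 7*d + 6)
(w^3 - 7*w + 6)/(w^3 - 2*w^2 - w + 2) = (w + 3)/(w + 1)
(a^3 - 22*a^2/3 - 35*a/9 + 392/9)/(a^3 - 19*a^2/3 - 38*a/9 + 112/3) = (a - 7)/(a - 6)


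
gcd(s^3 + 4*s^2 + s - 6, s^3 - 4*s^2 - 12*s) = s + 2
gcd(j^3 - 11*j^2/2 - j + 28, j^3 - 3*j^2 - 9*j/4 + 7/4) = j - 7/2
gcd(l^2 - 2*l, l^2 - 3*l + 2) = l - 2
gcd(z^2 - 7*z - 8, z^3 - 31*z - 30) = z + 1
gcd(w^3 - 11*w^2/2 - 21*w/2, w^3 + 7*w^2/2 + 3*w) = w^2 + 3*w/2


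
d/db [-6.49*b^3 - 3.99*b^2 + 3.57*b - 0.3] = -19.47*b^2 - 7.98*b + 3.57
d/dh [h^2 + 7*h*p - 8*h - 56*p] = 2*h + 7*p - 8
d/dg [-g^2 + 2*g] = 2 - 2*g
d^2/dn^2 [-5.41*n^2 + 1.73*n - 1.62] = -10.8200000000000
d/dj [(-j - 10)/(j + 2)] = 8/(j + 2)^2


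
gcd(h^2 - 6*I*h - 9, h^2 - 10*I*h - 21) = h - 3*I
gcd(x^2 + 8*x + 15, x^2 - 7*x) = 1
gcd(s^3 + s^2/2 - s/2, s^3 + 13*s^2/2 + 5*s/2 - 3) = s^2 + s/2 - 1/2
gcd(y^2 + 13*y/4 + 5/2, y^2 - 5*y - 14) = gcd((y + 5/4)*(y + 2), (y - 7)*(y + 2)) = y + 2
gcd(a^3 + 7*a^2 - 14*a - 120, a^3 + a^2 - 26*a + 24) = a^2 + 2*a - 24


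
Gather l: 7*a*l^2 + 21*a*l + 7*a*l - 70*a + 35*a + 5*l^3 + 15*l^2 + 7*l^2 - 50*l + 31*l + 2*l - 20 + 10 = -35*a + 5*l^3 + l^2*(7*a + 22) + l*(28*a - 17) - 10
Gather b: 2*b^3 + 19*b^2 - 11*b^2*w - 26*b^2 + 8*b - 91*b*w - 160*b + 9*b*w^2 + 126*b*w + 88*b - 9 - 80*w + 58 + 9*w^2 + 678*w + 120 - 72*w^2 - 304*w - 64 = 2*b^3 + b^2*(-11*w - 7) + b*(9*w^2 + 35*w - 64) - 63*w^2 + 294*w + 105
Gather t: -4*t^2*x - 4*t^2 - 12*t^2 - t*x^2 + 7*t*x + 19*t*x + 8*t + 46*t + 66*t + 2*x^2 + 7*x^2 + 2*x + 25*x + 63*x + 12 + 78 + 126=t^2*(-4*x - 16) + t*(-x^2 + 26*x + 120) + 9*x^2 + 90*x + 216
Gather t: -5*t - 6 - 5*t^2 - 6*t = -5*t^2 - 11*t - 6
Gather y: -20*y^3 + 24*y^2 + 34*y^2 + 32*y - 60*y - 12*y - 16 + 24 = -20*y^3 + 58*y^2 - 40*y + 8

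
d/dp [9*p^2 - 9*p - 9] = 18*p - 9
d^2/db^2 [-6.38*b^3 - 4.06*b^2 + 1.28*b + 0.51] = -38.28*b - 8.12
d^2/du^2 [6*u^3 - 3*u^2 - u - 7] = 36*u - 6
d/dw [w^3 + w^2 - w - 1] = 3*w^2 + 2*w - 1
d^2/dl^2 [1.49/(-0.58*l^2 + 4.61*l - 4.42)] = (1.002472*l^2 - 7.967924*l - 1.49*(1.16*l - 4.61)*(2.32*l - 9.22) + 7.639528)/(0.58*l^2 - 4.61*l + 4.42)^3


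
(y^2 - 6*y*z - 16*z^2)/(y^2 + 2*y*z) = (y - 8*z)/y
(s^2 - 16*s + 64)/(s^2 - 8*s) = (s - 8)/s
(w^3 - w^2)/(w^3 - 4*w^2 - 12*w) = w*(1 - w)/(-w^2 + 4*w + 12)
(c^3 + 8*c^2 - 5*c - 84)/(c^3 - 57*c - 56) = (c^2 + c - 12)/(c^2 - 7*c - 8)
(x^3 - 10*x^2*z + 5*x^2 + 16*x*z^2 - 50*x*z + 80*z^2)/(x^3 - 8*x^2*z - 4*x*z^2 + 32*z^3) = (x + 5)/(x + 2*z)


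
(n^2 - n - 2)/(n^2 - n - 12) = (-n^2 + n + 2)/(-n^2 + n + 12)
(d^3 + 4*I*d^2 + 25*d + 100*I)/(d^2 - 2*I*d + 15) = (d^2 + 9*I*d - 20)/(d + 3*I)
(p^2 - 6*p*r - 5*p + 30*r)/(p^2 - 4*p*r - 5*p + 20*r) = (p - 6*r)/(p - 4*r)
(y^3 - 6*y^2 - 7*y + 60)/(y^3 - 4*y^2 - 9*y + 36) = (y - 5)/(y - 3)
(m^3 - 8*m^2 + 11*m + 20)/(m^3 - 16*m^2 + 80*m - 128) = (m^2 - 4*m - 5)/(m^2 - 12*m + 32)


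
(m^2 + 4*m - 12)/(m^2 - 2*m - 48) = (m - 2)/(m - 8)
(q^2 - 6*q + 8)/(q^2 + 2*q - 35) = (q^2 - 6*q + 8)/(q^2 + 2*q - 35)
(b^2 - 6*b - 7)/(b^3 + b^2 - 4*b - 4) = (b - 7)/(b^2 - 4)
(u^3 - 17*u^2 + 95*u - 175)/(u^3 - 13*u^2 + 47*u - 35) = (u - 5)/(u - 1)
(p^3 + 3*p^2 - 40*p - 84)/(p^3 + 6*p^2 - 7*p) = (p^2 - 4*p - 12)/(p*(p - 1))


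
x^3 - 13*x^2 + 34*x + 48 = (x - 8)*(x - 6)*(x + 1)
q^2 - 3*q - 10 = (q - 5)*(q + 2)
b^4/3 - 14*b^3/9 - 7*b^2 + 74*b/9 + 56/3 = (b/3 + 1)*(b - 7)*(b - 2)*(b + 4/3)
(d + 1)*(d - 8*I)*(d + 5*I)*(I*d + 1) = I*d^4 + 4*d^3 + I*d^3 + 4*d^2 + 37*I*d^2 + 40*d + 37*I*d + 40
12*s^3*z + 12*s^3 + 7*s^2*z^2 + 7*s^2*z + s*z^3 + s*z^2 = (3*s + z)*(4*s + z)*(s*z + s)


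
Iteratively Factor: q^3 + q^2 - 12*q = (q)*(q^2 + q - 12) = q*(q + 4)*(q - 3)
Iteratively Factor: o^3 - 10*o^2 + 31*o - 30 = (o - 2)*(o^2 - 8*o + 15) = (o - 3)*(o - 2)*(o - 5)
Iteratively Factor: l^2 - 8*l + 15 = (l - 5)*(l - 3)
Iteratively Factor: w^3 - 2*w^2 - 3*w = (w - 3)*(w^2 + w) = w*(w - 3)*(w + 1)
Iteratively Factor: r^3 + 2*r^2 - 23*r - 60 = (r - 5)*(r^2 + 7*r + 12) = (r - 5)*(r + 4)*(r + 3)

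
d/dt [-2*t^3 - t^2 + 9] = 2*t*(-3*t - 1)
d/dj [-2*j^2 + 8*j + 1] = 8 - 4*j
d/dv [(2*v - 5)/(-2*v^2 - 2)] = (-v^2 + v*(2*v - 5) - 1)/(v^2 + 1)^2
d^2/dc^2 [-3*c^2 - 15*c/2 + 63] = -6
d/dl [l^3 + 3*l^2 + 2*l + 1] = 3*l^2 + 6*l + 2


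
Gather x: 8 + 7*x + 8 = 7*x + 16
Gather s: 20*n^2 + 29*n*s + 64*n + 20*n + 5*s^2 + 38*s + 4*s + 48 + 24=20*n^2 + 84*n + 5*s^2 + s*(29*n + 42) + 72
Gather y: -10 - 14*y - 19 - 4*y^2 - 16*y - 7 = -4*y^2 - 30*y - 36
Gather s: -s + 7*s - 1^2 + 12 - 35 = 6*s - 24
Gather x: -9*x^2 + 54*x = -9*x^2 + 54*x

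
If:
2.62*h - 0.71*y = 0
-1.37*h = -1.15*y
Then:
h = 0.00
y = 0.00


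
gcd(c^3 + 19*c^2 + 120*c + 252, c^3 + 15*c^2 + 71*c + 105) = c + 7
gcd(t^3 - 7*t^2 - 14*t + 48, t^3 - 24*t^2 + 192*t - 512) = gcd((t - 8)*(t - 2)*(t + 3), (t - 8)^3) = t - 8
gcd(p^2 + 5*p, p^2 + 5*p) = p^2 + 5*p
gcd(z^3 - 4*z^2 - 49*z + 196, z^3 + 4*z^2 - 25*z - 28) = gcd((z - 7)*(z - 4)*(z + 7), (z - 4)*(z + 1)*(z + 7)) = z^2 + 3*z - 28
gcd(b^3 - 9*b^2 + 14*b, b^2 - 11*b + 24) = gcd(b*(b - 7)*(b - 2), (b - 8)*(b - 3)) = 1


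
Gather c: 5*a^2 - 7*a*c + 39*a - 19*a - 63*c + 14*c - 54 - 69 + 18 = 5*a^2 + 20*a + c*(-7*a - 49) - 105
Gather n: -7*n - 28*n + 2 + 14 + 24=40 - 35*n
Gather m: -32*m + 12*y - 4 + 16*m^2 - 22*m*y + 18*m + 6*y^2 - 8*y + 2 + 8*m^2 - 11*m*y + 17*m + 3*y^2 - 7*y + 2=24*m^2 + m*(3 - 33*y) + 9*y^2 - 3*y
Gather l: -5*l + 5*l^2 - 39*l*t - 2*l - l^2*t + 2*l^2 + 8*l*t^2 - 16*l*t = l^2*(7 - t) + l*(8*t^2 - 55*t - 7)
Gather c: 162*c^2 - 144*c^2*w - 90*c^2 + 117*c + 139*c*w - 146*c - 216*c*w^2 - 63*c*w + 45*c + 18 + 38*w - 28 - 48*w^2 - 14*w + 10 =c^2*(72 - 144*w) + c*(-216*w^2 + 76*w + 16) - 48*w^2 + 24*w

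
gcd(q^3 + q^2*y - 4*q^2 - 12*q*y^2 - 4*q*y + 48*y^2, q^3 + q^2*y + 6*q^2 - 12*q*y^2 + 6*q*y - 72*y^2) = -q^2 - q*y + 12*y^2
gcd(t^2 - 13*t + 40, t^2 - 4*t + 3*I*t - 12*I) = 1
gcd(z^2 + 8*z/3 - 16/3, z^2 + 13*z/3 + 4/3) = z + 4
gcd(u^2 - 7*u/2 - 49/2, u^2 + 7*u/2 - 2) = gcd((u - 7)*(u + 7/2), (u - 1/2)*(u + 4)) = 1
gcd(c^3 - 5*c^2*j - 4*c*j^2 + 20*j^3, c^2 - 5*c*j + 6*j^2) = c - 2*j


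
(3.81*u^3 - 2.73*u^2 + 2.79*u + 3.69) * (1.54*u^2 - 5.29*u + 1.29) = 5.8674*u^5 - 24.3591*u^4 + 23.6532*u^3 - 12.5982*u^2 - 15.921*u + 4.7601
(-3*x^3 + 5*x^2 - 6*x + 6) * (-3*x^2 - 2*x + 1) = 9*x^5 - 9*x^4 + 5*x^3 - x^2 - 18*x + 6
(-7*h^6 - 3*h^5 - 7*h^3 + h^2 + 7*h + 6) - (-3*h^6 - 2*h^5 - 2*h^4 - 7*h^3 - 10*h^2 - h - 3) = -4*h^6 - h^5 + 2*h^4 + 11*h^2 + 8*h + 9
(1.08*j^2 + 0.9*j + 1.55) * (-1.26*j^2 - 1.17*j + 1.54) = -1.3608*j^4 - 2.3976*j^3 - 1.3428*j^2 - 0.4275*j + 2.387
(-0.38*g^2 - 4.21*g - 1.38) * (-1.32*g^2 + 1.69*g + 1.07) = 0.5016*g^4 + 4.915*g^3 - 5.6999*g^2 - 6.8369*g - 1.4766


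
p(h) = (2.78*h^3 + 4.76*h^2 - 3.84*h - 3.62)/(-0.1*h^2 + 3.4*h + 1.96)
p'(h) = (0.2*h - 3.4)*(2.78*h^3 + 4.76*h^2 - 3.84*h - 3.62)/(-0.1*h^2 + 3.4*h + 1.96)^2 + (8.34*h^2 + 9.52*h - 3.84)/(-0.1*h^2 + 3.4*h + 1.96) = (-0.278*h^4 + 18.904*h^3 + 32.1464*h^2 + 17.9352*h + 4.7816)/(0.01*h^4 - 0.68*h^3 + 11.168*h^2 + 13.328*h + 3.8416)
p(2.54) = 6.32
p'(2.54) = 5.61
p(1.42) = 1.29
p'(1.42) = 3.41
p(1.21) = 0.61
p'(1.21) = 3.03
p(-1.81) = -0.54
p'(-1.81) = -1.83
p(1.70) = 2.32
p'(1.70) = 3.94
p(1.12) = 0.35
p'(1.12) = 2.87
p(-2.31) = 0.56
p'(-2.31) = -2.57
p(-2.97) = 2.56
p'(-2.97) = -3.46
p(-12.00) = 76.56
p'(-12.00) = -12.00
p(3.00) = 9.13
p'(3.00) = 6.59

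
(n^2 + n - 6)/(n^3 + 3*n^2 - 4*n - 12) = 1/(n + 2)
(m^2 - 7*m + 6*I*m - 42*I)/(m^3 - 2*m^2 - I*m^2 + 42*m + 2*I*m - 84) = (m - 7)/(m^2 - m*(2 + 7*I) + 14*I)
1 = 1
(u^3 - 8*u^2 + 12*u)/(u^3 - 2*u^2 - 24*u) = (u - 2)/(u + 4)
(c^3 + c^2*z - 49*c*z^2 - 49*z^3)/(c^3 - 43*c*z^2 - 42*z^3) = (c + 7*z)/(c + 6*z)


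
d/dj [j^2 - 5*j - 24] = 2*j - 5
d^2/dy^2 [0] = 0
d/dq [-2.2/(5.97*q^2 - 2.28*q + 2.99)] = (26.268*q - 5.016)/(5.97*q^2 - 2.28*q + 2.99)^2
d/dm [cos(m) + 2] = -sin(m)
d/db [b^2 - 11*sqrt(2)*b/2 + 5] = 2*b - 11*sqrt(2)/2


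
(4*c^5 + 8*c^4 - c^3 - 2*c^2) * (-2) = -8*c^5 - 16*c^4 + 2*c^3 + 4*c^2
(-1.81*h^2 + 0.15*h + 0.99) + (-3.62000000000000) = -1.81*h^2 + 0.15*h - 2.63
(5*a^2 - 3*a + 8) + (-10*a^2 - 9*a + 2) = -5*a^2 - 12*a + 10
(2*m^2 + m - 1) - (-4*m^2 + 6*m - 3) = 6*m^2 - 5*m + 2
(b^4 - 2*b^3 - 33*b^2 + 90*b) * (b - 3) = b^5 - 5*b^4 - 27*b^3 + 189*b^2 - 270*b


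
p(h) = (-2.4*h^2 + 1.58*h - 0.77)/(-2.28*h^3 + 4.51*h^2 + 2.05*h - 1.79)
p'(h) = (1.58 - 4.8*h)/(-2.28*h^3 + 4.51*h^2 + 2.05*h - 1.79) + (-2.4*h^2 + 1.58*h - 0.77)*(6.84*h^2 - 9.02*h - 2.05)/(-2.28*h^3 + 4.51*h^2 + 2.05*h - 1.79)^2 = (-5.472*h^4 + 7.2048*h^3 - 17.3126*h^2 + 15.5374*h - 1.2497)/(5.1984*h^6 - 20.5656*h^5 + 10.9921*h^4 + 26.6534*h^3 - 11.9433*h^2 - 7.339*h + 3.2041)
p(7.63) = 0.17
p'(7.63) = -0.03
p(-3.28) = -0.26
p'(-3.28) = -0.08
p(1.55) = -1.10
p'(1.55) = -1.69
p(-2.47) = -0.35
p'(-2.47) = -0.15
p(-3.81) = -0.23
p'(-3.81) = -0.06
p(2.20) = -32.88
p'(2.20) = -1393.76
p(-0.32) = 0.80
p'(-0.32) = -2.27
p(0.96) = -0.63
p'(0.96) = -0.10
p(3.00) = 1.06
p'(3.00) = -1.30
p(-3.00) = -0.29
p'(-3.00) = -0.09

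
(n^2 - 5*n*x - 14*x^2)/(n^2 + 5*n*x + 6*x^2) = (n - 7*x)/(n + 3*x)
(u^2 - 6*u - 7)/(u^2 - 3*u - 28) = (u + 1)/(u + 4)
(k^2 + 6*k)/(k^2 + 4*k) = (k + 6)/(k + 4)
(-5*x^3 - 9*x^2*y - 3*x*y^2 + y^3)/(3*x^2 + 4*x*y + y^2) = (-5*x^2 - 4*x*y + y^2)/(3*x + y)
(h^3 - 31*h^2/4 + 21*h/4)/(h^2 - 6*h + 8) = h*(4*h^2 - 31*h + 21)/(4*(h^2 - 6*h + 8))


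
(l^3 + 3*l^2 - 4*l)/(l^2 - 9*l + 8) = l*(l + 4)/(l - 8)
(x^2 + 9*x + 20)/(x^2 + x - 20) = (x + 4)/(x - 4)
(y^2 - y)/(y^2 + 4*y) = (y - 1)/(y + 4)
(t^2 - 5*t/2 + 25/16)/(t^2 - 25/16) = (4*t - 5)/(4*t + 5)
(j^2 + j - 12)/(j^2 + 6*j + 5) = (j^2 + j - 12)/(j^2 + 6*j + 5)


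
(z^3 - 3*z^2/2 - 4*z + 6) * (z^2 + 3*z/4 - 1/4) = z^5 - 3*z^4/4 - 43*z^3/8 + 27*z^2/8 + 11*z/2 - 3/2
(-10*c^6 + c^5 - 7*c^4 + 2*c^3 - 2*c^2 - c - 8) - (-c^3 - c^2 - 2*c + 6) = -10*c^6 + c^5 - 7*c^4 + 3*c^3 - c^2 + c - 14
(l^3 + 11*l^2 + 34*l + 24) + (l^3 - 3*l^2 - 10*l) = 2*l^3 + 8*l^2 + 24*l + 24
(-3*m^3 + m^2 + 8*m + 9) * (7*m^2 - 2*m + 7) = -21*m^5 + 13*m^4 + 33*m^3 + 54*m^2 + 38*m + 63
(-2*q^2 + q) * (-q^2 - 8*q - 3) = 2*q^4 + 15*q^3 - 2*q^2 - 3*q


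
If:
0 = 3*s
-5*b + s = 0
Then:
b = 0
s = 0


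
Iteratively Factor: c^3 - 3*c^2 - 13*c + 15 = (c - 1)*(c^2 - 2*c - 15) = (c - 5)*(c - 1)*(c + 3)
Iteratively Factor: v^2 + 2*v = (v + 2)*(v)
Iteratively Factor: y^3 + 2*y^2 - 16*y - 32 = (y + 4)*(y^2 - 2*y - 8) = (y + 2)*(y + 4)*(y - 4)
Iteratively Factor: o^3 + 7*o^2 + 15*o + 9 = (o + 1)*(o^2 + 6*o + 9) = (o + 1)*(o + 3)*(o + 3)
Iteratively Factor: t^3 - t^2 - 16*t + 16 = (t - 4)*(t^2 + 3*t - 4) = (t - 4)*(t + 4)*(t - 1)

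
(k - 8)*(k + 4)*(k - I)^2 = k^4 - 4*k^3 - 2*I*k^3 - 33*k^2 + 8*I*k^2 + 4*k + 64*I*k + 32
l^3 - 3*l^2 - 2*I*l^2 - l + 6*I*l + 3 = (l - 3)*(l - I)^2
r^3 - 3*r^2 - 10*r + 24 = (r - 4)*(r - 2)*(r + 3)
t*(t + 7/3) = t^2 + 7*t/3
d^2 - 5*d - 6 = (d - 6)*(d + 1)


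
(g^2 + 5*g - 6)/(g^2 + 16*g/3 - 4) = 3*(g - 1)/(3*g - 2)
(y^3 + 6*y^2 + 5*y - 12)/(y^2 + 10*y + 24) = (y^2 + 2*y - 3)/(y + 6)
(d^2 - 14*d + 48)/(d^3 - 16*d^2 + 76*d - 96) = 1/(d - 2)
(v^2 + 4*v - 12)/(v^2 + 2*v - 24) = (v - 2)/(v - 4)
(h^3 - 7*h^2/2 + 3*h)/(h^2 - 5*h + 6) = h*(2*h - 3)/(2*(h - 3))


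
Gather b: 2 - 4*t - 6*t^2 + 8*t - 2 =-6*t^2 + 4*t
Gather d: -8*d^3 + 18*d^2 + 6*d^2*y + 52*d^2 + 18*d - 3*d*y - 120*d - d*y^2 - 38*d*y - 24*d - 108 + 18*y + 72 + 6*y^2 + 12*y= -8*d^3 + d^2*(6*y + 70) + d*(-y^2 - 41*y - 126) + 6*y^2 + 30*y - 36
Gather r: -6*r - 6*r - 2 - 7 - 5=-12*r - 14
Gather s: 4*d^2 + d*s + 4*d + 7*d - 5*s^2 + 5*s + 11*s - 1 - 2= 4*d^2 + 11*d - 5*s^2 + s*(d + 16) - 3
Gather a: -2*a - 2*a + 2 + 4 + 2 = 8 - 4*a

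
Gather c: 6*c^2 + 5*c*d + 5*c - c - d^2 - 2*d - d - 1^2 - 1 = 6*c^2 + c*(5*d + 4) - d^2 - 3*d - 2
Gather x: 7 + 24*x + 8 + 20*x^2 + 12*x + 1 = 20*x^2 + 36*x + 16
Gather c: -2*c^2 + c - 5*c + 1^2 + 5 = -2*c^2 - 4*c + 6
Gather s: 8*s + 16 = 8*s + 16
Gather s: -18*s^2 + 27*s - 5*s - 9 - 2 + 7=-18*s^2 + 22*s - 4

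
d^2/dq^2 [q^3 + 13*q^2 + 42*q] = 6*q + 26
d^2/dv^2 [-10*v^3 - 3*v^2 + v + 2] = -60*v - 6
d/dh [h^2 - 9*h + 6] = 2*h - 9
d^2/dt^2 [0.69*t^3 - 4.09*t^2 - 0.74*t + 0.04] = 4.14*t - 8.18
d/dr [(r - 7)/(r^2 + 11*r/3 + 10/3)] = 9*(-r^2 + 14*r + 29)/(9*r^4 + 66*r^3 + 181*r^2 + 220*r + 100)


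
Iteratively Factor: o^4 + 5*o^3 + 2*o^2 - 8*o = (o + 2)*(o^3 + 3*o^2 - 4*o) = o*(o + 2)*(o^2 + 3*o - 4) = o*(o + 2)*(o + 4)*(o - 1)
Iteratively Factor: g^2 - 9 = (g - 3)*(g + 3)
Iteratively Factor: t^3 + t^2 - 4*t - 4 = (t + 1)*(t^2 - 4) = (t + 1)*(t + 2)*(t - 2)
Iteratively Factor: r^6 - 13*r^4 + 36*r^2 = (r)*(r^5 - 13*r^3 + 36*r) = r^2*(r^4 - 13*r^2 + 36) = r^2*(r + 2)*(r^3 - 2*r^2 - 9*r + 18) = r^2*(r - 3)*(r + 2)*(r^2 + r - 6) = r^2*(r - 3)*(r - 2)*(r + 2)*(r + 3)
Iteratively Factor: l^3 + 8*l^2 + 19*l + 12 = (l + 4)*(l^2 + 4*l + 3) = (l + 1)*(l + 4)*(l + 3)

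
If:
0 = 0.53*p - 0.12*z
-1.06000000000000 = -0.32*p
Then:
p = 3.31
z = 14.63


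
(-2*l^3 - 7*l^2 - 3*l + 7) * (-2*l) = 4*l^4 + 14*l^3 + 6*l^2 - 14*l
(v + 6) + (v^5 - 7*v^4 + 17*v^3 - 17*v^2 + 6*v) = v^5 - 7*v^4 + 17*v^3 - 17*v^2 + 7*v + 6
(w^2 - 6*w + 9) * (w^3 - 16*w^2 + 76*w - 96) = w^5 - 22*w^4 + 181*w^3 - 696*w^2 + 1260*w - 864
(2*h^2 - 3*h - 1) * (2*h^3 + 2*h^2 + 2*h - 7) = 4*h^5 - 2*h^4 - 4*h^3 - 22*h^2 + 19*h + 7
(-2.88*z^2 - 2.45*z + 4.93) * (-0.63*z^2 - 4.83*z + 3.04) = 1.8144*z^4 + 15.4539*z^3 - 0.0275999999999996*z^2 - 31.2599*z + 14.9872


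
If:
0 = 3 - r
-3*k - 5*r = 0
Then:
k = -5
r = 3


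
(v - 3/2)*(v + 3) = v^2 + 3*v/2 - 9/2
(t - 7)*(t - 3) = t^2 - 10*t + 21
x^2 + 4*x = x*(x + 4)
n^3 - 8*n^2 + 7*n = n*(n - 7)*(n - 1)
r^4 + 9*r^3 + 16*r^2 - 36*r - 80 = (r - 2)*(r + 2)*(r + 4)*(r + 5)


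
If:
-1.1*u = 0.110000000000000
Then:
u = -0.10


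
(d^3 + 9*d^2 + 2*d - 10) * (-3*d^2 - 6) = -3*d^5 - 27*d^4 - 12*d^3 - 24*d^2 - 12*d + 60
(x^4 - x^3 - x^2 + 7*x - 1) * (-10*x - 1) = -10*x^5 + 9*x^4 + 11*x^3 - 69*x^2 + 3*x + 1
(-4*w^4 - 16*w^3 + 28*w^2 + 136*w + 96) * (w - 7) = -4*w^5 + 12*w^4 + 140*w^3 - 60*w^2 - 856*w - 672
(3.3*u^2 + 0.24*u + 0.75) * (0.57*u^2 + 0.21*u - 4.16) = 1.881*u^4 + 0.8298*u^3 - 13.2501*u^2 - 0.8409*u - 3.12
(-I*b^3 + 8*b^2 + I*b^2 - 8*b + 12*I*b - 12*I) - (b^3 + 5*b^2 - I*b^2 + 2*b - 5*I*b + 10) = -b^3 - I*b^3 + 3*b^2 + 2*I*b^2 - 10*b + 17*I*b - 10 - 12*I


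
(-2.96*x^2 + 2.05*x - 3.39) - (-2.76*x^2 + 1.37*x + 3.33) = -0.2*x^2 + 0.68*x - 6.72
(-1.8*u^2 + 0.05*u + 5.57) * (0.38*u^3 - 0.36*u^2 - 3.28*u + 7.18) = -0.684*u^5 + 0.667*u^4 + 8.0026*u^3 - 15.0932*u^2 - 17.9106*u + 39.9926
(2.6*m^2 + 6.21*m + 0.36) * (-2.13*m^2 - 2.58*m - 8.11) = -5.538*m^4 - 19.9353*m^3 - 37.8746*m^2 - 51.2919*m - 2.9196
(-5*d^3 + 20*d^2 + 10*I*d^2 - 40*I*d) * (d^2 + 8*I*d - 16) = -5*d^5 + 20*d^4 - 30*I*d^4 + 120*I*d^3 - 160*I*d^2 + 640*I*d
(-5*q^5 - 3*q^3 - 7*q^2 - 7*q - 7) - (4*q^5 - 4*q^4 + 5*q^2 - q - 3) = -9*q^5 + 4*q^4 - 3*q^3 - 12*q^2 - 6*q - 4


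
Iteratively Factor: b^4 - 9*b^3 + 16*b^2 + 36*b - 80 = (b + 2)*(b^3 - 11*b^2 + 38*b - 40) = (b - 5)*(b + 2)*(b^2 - 6*b + 8) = (b - 5)*(b - 4)*(b + 2)*(b - 2)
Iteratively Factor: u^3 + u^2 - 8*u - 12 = (u - 3)*(u^2 + 4*u + 4) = (u - 3)*(u + 2)*(u + 2)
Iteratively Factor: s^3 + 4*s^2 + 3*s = (s)*(s^2 + 4*s + 3) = s*(s + 1)*(s + 3)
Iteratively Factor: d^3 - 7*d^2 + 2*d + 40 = (d + 2)*(d^2 - 9*d + 20) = (d - 4)*(d + 2)*(d - 5)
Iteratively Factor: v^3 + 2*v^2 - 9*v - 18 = (v - 3)*(v^2 + 5*v + 6) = (v - 3)*(v + 2)*(v + 3)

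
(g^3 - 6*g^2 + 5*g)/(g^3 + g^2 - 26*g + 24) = g*(g - 5)/(g^2 + 2*g - 24)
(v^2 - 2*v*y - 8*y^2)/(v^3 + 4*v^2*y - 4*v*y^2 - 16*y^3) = (-v + 4*y)/(-v^2 - 2*v*y + 8*y^2)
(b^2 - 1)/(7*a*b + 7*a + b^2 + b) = (b - 1)/(7*a + b)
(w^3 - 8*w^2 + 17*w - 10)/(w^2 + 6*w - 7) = (w^2 - 7*w + 10)/(w + 7)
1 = 1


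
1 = 1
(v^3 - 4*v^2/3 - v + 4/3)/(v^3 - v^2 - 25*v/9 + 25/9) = 3*(3*v^2 - v - 4)/(9*v^2 - 25)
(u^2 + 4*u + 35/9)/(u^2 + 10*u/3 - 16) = (9*u^2 + 36*u + 35)/(3*(3*u^2 + 10*u - 48))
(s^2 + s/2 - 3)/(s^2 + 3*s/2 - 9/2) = (s + 2)/(s + 3)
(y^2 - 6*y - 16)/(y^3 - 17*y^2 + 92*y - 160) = (y + 2)/(y^2 - 9*y + 20)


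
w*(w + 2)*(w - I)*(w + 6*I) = w^4 + 2*w^3 + 5*I*w^3 + 6*w^2 + 10*I*w^2 + 12*w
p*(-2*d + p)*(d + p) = -2*d^2*p - d*p^2 + p^3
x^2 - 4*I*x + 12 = (x - 6*I)*(x + 2*I)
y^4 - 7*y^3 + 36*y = y*(y - 6)*(y - 3)*(y + 2)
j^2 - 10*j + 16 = (j - 8)*(j - 2)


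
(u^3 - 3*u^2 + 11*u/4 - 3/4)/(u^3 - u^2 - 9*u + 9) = (u^2 - 2*u + 3/4)/(u^2 - 9)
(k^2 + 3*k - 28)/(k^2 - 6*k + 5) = (k^2 + 3*k - 28)/(k^2 - 6*k + 5)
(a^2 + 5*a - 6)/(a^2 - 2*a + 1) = (a + 6)/(a - 1)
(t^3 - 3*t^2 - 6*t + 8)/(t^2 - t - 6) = (t^2 - 5*t + 4)/(t - 3)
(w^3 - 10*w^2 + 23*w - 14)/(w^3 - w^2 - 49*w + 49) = (w - 2)/(w + 7)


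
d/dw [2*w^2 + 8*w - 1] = 4*w + 8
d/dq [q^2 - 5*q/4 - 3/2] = 2*q - 5/4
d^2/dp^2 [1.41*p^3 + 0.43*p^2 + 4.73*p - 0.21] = 8.46*p + 0.86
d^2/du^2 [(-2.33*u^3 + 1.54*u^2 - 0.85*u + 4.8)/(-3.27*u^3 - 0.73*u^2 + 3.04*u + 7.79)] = (-44.058018*u^6 + 193.506174*u^5 + 16.6436459999999*u^4 - 651.997596*u^3 + 809.29884*u^2 + 207.647808*u - 370.477428)/(34.965783*u^9 + 23.417451*u^8 - 92.291499*u^7 - 293.04476*u^6 - 25.773006*u^5 + 472.418223*u^4 + 670.941965*u^3 - 83.078013*u^2 - 553.438992*u - 472.729139)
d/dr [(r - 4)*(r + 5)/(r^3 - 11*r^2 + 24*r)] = (-r^4 - 2*r^3 + 95*r^2 - 440*r + 480)/(r^2*(r^4 - 22*r^3 + 169*r^2 - 528*r + 576))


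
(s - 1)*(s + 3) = s^2 + 2*s - 3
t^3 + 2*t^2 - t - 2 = (t - 1)*(t + 1)*(t + 2)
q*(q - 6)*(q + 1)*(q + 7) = q^4 + 2*q^3 - 41*q^2 - 42*q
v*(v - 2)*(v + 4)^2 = v^4 + 6*v^3 - 32*v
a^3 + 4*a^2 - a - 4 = (a - 1)*(a + 1)*(a + 4)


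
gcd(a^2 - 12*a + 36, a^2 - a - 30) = a - 6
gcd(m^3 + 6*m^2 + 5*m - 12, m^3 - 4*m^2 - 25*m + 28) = m^2 + 3*m - 4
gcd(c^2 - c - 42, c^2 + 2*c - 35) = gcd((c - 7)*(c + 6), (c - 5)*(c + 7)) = 1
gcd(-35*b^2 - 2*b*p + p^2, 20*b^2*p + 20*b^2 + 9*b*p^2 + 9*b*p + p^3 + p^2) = 5*b + p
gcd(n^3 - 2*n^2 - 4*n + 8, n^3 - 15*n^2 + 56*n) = 1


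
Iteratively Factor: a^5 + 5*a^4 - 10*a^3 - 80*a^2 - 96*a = (a + 4)*(a^4 + a^3 - 14*a^2 - 24*a) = (a + 2)*(a + 4)*(a^3 - a^2 - 12*a) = a*(a + 2)*(a + 4)*(a^2 - a - 12) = a*(a - 4)*(a + 2)*(a + 4)*(a + 3)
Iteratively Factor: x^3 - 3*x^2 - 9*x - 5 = (x + 1)*(x^2 - 4*x - 5) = (x + 1)^2*(x - 5)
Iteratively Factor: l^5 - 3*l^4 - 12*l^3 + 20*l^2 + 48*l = (l - 3)*(l^4 - 12*l^2 - 16*l) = l*(l - 3)*(l^3 - 12*l - 16) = l*(l - 3)*(l + 2)*(l^2 - 2*l - 8) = l*(l - 4)*(l - 3)*(l + 2)*(l + 2)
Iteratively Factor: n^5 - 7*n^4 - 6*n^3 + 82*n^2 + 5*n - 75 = (n - 1)*(n^4 - 6*n^3 - 12*n^2 + 70*n + 75) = (n - 5)*(n - 1)*(n^3 - n^2 - 17*n - 15) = (n - 5)*(n - 1)*(n + 1)*(n^2 - 2*n - 15) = (n - 5)*(n - 1)*(n + 1)*(n + 3)*(n - 5)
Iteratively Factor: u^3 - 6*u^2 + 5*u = (u - 5)*(u^2 - u) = (u - 5)*(u - 1)*(u)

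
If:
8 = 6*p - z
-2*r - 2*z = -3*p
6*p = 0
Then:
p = 0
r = 8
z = -8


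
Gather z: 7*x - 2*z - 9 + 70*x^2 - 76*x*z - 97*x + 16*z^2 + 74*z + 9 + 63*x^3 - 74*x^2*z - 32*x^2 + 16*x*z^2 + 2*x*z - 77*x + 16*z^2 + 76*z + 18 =63*x^3 + 38*x^2 - 167*x + z^2*(16*x + 32) + z*(-74*x^2 - 74*x + 148) + 18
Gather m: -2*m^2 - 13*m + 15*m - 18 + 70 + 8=-2*m^2 + 2*m + 60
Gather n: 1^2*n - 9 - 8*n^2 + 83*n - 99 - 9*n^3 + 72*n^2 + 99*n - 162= -9*n^3 + 64*n^2 + 183*n - 270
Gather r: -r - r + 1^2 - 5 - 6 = -2*r - 10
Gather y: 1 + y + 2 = y + 3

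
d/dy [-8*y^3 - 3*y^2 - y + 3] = -24*y^2 - 6*y - 1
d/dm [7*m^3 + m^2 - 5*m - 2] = 21*m^2 + 2*m - 5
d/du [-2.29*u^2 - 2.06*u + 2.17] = -4.58*u - 2.06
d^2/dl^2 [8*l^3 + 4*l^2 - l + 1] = 48*l + 8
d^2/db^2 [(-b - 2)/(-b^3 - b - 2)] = 2*((b + 2)*(3*b^2 + 1)^2 - (3*b^2 + 3*b*(b + 2) + 1)*(b^3 + b + 2))/(b^3 + b + 2)^3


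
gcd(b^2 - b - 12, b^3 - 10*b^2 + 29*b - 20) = b - 4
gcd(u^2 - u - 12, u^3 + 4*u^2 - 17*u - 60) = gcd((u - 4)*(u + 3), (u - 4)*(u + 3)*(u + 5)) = u^2 - u - 12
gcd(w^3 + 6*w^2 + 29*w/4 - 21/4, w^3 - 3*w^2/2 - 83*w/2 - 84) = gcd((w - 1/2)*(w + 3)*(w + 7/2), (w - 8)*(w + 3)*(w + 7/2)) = w^2 + 13*w/2 + 21/2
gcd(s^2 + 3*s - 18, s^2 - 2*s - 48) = s + 6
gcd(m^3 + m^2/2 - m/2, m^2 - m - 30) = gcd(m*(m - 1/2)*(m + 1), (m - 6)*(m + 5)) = 1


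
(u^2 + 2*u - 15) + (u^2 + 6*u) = 2*u^2 + 8*u - 15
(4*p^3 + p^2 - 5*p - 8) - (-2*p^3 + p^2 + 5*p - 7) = 6*p^3 - 10*p - 1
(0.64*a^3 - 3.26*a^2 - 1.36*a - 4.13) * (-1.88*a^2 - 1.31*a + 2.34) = -1.2032*a^5 + 5.2904*a^4 + 8.325*a^3 + 1.9176*a^2 + 2.2279*a - 9.6642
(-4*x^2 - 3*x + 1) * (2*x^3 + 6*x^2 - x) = -8*x^5 - 30*x^4 - 12*x^3 + 9*x^2 - x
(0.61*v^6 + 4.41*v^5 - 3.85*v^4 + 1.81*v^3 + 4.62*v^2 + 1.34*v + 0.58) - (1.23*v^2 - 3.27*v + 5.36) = 0.61*v^6 + 4.41*v^5 - 3.85*v^4 + 1.81*v^3 + 3.39*v^2 + 4.61*v - 4.78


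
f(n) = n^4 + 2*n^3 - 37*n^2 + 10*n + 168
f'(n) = 4*n^3 + 6*n^2 - 74*n + 10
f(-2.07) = -10.62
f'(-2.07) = 153.41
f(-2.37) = -58.60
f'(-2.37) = 165.83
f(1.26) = 128.38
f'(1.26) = -65.71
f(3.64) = -13.83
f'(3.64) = 13.05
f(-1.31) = 89.85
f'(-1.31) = 108.24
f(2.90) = 5.34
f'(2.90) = -56.58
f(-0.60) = 148.38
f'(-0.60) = 55.70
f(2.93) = 3.67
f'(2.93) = -54.70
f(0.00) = 168.00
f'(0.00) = 10.00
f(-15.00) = 35568.00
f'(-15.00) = -11030.00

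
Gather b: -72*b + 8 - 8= -72*b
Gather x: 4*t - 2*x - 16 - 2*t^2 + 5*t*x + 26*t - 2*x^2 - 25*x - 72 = -2*t^2 + 30*t - 2*x^2 + x*(5*t - 27) - 88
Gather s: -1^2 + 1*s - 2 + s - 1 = 2*s - 4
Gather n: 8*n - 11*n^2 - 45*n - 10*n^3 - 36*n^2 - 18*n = -10*n^3 - 47*n^2 - 55*n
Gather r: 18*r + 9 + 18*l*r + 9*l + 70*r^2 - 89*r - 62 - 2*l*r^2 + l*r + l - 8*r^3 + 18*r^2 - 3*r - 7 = 10*l - 8*r^3 + r^2*(88 - 2*l) + r*(19*l - 74) - 60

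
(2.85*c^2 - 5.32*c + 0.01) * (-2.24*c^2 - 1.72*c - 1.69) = -6.384*c^4 + 7.0148*c^3 + 4.3115*c^2 + 8.9736*c - 0.0169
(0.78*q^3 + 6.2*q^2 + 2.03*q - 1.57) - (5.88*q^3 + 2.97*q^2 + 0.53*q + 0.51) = -5.1*q^3 + 3.23*q^2 + 1.5*q - 2.08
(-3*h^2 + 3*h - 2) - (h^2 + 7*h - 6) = -4*h^2 - 4*h + 4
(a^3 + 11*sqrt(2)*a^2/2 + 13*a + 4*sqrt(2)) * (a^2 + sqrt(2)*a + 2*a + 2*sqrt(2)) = a^5 + 2*a^4 + 13*sqrt(2)*a^4/2 + 13*sqrt(2)*a^3 + 24*a^3 + 17*sqrt(2)*a^2 + 48*a^2 + 8*a + 34*sqrt(2)*a + 16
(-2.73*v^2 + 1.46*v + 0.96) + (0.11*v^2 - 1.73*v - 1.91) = -2.62*v^2 - 0.27*v - 0.95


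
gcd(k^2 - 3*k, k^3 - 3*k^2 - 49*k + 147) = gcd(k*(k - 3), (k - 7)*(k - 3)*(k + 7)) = k - 3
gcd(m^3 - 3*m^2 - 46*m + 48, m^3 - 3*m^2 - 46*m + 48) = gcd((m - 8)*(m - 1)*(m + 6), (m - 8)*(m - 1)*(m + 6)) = m^3 - 3*m^2 - 46*m + 48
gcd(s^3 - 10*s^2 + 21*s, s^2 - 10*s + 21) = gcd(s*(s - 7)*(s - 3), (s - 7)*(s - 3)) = s^2 - 10*s + 21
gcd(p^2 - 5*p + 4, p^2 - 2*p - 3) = 1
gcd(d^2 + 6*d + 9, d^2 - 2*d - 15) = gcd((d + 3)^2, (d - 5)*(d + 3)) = d + 3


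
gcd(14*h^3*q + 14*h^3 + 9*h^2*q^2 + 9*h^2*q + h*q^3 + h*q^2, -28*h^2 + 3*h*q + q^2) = 7*h + q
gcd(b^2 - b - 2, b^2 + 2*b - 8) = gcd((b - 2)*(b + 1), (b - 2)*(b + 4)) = b - 2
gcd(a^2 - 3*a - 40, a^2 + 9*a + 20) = a + 5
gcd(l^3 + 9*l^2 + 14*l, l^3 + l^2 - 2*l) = l^2 + 2*l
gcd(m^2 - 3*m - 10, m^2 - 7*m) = 1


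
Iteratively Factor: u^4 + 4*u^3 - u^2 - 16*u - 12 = (u + 1)*(u^3 + 3*u^2 - 4*u - 12) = (u + 1)*(u + 2)*(u^2 + u - 6) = (u + 1)*(u + 2)*(u + 3)*(u - 2)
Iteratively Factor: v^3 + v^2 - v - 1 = (v + 1)*(v^2 - 1) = (v + 1)^2*(v - 1)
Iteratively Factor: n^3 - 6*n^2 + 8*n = (n - 2)*(n^2 - 4*n) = (n - 4)*(n - 2)*(n)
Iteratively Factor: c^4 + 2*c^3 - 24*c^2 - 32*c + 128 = (c - 2)*(c^3 + 4*c^2 - 16*c - 64) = (c - 4)*(c - 2)*(c^2 + 8*c + 16) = (c - 4)*(c - 2)*(c + 4)*(c + 4)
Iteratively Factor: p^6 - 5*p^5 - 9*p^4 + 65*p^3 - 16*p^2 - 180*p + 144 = (p + 3)*(p^5 - 8*p^4 + 15*p^3 + 20*p^2 - 76*p + 48) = (p - 2)*(p + 3)*(p^4 - 6*p^3 + 3*p^2 + 26*p - 24) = (p - 2)*(p + 2)*(p + 3)*(p^3 - 8*p^2 + 19*p - 12) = (p - 2)*(p - 1)*(p + 2)*(p + 3)*(p^2 - 7*p + 12) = (p - 4)*(p - 2)*(p - 1)*(p + 2)*(p + 3)*(p - 3)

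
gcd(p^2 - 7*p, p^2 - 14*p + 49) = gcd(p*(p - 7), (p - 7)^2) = p - 7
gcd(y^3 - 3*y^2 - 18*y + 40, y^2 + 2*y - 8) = y^2 + 2*y - 8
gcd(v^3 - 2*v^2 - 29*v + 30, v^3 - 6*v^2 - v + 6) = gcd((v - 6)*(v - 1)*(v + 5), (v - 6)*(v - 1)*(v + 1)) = v^2 - 7*v + 6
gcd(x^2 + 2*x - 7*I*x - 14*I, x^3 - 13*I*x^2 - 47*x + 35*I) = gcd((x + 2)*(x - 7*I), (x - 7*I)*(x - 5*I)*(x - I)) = x - 7*I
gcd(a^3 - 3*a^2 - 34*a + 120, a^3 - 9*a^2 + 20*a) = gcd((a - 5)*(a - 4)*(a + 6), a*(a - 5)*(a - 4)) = a^2 - 9*a + 20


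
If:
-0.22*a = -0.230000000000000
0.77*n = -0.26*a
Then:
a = 1.05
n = -0.35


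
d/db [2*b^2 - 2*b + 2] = 4*b - 2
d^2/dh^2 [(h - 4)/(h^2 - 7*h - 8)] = 2*((11 - 3*h)*(-h^2 + 7*h + 8) - (h - 4)*(2*h - 7)^2)/(-h^2 + 7*h + 8)^3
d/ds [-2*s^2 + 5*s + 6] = 5 - 4*s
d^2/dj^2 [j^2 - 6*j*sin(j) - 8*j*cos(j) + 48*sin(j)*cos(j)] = 6*j*sin(j) + 8*j*cos(j) + 16*sin(j) - 96*sin(2*j) - 12*cos(j) + 2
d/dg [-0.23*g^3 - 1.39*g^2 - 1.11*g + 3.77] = -0.69*g^2 - 2.78*g - 1.11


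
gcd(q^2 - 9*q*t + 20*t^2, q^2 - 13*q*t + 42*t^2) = 1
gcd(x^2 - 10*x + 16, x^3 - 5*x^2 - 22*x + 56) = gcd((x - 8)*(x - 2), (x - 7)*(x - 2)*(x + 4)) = x - 2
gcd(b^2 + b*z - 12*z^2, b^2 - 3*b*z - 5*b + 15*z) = -b + 3*z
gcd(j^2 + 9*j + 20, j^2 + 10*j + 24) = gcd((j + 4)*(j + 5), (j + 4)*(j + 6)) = j + 4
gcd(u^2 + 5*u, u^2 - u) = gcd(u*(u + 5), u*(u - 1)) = u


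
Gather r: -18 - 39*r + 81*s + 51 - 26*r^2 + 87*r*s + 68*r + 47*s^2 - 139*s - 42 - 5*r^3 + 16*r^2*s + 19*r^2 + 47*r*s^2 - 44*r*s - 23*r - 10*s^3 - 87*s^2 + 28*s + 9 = -5*r^3 + r^2*(16*s - 7) + r*(47*s^2 + 43*s + 6) - 10*s^3 - 40*s^2 - 30*s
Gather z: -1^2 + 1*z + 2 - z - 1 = 0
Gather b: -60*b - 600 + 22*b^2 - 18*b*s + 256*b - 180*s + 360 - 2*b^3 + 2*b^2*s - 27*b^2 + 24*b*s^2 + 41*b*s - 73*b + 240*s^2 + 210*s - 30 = -2*b^3 + b^2*(2*s - 5) + b*(24*s^2 + 23*s + 123) + 240*s^2 + 30*s - 270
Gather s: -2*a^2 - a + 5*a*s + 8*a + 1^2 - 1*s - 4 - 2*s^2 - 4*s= -2*a^2 + 7*a - 2*s^2 + s*(5*a - 5) - 3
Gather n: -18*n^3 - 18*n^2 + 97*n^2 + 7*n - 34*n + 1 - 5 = -18*n^3 + 79*n^2 - 27*n - 4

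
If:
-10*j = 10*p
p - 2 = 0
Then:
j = -2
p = 2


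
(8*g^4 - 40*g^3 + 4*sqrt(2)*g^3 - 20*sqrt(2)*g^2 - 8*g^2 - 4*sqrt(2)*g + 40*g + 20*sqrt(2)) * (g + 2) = 8*g^5 - 24*g^4 + 4*sqrt(2)*g^4 - 88*g^3 - 12*sqrt(2)*g^3 - 44*sqrt(2)*g^2 + 24*g^2 + 12*sqrt(2)*g + 80*g + 40*sqrt(2)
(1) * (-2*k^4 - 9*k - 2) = -2*k^4 - 9*k - 2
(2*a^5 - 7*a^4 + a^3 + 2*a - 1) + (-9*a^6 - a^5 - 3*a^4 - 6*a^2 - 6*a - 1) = -9*a^6 + a^5 - 10*a^4 + a^3 - 6*a^2 - 4*a - 2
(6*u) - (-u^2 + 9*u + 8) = u^2 - 3*u - 8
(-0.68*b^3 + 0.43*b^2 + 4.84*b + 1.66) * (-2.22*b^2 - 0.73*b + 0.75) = 1.5096*b^5 - 0.4582*b^4 - 11.5687*b^3 - 6.8959*b^2 + 2.4182*b + 1.245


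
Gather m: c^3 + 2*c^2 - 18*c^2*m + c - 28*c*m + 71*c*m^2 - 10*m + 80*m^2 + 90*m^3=c^3 + 2*c^2 + c + 90*m^3 + m^2*(71*c + 80) + m*(-18*c^2 - 28*c - 10)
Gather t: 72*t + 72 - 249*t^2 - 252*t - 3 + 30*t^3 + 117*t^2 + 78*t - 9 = 30*t^3 - 132*t^2 - 102*t + 60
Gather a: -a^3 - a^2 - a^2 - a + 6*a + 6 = -a^3 - 2*a^2 + 5*a + 6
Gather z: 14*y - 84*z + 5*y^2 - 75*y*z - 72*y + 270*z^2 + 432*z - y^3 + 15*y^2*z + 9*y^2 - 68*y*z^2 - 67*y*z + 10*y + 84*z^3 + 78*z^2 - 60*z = -y^3 + 14*y^2 - 48*y + 84*z^3 + z^2*(348 - 68*y) + z*(15*y^2 - 142*y + 288)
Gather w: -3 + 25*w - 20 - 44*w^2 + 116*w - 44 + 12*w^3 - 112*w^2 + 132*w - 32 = 12*w^3 - 156*w^2 + 273*w - 99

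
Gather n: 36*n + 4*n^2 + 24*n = 4*n^2 + 60*n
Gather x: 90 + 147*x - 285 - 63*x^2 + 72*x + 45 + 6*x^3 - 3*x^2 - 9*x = 6*x^3 - 66*x^2 + 210*x - 150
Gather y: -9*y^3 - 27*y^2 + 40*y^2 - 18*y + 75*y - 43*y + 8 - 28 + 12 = -9*y^3 + 13*y^2 + 14*y - 8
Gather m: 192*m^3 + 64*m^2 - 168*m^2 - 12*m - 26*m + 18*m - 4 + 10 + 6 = 192*m^3 - 104*m^2 - 20*m + 12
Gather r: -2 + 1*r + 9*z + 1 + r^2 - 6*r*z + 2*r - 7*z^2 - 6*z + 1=r^2 + r*(3 - 6*z) - 7*z^2 + 3*z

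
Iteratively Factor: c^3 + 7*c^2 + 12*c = (c + 4)*(c^2 + 3*c) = c*(c + 4)*(c + 3)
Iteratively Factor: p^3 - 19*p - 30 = (p + 3)*(p^2 - 3*p - 10) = (p + 2)*(p + 3)*(p - 5)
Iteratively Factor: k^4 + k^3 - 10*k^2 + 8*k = (k)*(k^3 + k^2 - 10*k + 8) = k*(k - 1)*(k^2 + 2*k - 8) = k*(k - 2)*(k - 1)*(k + 4)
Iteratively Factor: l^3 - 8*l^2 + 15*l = (l - 5)*(l^2 - 3*l) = l*(l - 5)*(l - 3)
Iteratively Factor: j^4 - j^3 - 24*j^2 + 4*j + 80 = (j + 2)*(j^3 - 3*j^2 - 18*j + 40) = (j - 5)*(j + 2)*(j^2 + 2*j - 8) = (j - 5)*(j - 2)*(j + 2)*(j + 4)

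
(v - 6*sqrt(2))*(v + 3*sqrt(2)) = v^2 - 3*sqrt(2)*v - 36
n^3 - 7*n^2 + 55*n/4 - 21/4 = (n - 7/2)*(n - 3)*(n - 1/2)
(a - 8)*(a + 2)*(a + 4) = a^3 - 2*a^2 - 40*a - 64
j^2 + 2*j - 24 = (j - 4)*(j + 6)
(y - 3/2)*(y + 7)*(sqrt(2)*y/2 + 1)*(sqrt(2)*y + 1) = y^4 + 3*sqrt(2)*y^3/2 + 11*y^3/2 - 19*y^2/2 + 33*sqrt(2)*y^2/4 - 63*sqrt(2)*y/4 + 11*y/2 - 21/2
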